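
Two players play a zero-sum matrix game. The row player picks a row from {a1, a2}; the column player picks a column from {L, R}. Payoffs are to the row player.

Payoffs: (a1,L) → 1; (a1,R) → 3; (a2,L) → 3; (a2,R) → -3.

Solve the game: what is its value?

Row minima: a1 → 1, a2 → -3; maximin = 1.
Column maxima: L → 3, R → 3; minimax = 3.
1 ≠ 3, so there is no saddle point; optimal play is mixed.
Let the row player play a1 with probability p. Expected payoff against L: 1p + 3(1−p) = −2p + 3; against R: 3p + (-3)(1−p) = 6p − 3.
Setting these equal: −2p + 3 = 6p − 3 ⇒ −8p = -6 ⇒ p = 3/4, and the value is (-2)·(3/4) + 3 = 3/2.
For the column player: with q = P(L), equating a1's and a2's payoffs gives −2q + 3 = 6q − 3 ⇒ q = 3/4.

3/2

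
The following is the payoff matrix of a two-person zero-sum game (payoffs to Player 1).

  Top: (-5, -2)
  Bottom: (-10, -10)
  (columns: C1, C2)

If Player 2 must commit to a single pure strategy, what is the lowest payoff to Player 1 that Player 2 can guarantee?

-5

Column maxima: C1 → -5, C2 → -2.
The smallest of these is -5.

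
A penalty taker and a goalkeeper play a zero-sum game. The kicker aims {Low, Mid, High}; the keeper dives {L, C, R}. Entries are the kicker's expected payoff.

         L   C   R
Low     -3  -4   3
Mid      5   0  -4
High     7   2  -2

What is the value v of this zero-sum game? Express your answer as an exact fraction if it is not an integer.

-2/11

Row minima: Low → -4, Mid → -4, High → -2; maximin = -2.
Column maxima: L → 7, C → 2, R → 3; minimax = 2.
-2 ≠ 2, so there is no saddle point; optimal play is mixed.
Mid is strictly dominated by High, so the kicker never plays it.
L is strictly dominated by C (it gives the kicker strictly more in every row), so the keeper never plays it.
On the remaining 2×2 (Low, High vs C, R):
Let the kicker play Low with probability p. Expected payoff against C: (-4)p + 2(1−p) = −6p + 2; against R: 3p + (-2)(1−p) = 5p − 2.
Setting these equal: −6p + 2 = 5p − 2 ⇒ −11p = -4 ⇒ p = 4/11, and the value is (-6)·(4/11) + 2 = -2/11.
For the keeper: with q = P(C), equating Low's and High's payoffs gives −7q + 3 = 4q − 2 ⇒ q = 5/11.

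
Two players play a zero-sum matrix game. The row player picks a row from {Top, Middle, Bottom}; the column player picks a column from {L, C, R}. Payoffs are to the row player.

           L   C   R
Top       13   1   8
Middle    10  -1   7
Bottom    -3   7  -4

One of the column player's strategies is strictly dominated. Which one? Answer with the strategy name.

R holds the row player's payoff strictly below L in every row: 8 < 13, 7 < 10, -4 < -3.
So L is strictly dominated for the column player.

L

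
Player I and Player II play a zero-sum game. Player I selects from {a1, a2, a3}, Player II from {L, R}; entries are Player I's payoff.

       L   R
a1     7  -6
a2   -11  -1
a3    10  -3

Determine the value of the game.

Row minima: a1 → -6, a2 → -11, a3 → -3; maximin = -3.
Column maxima: L → 10, R → -1; minimax = -1.
-3 ≠ -1, so there is no saddle point; optimal play is mixed.
a1 is strictly dominated by a3, so Player I never plays it.
On the remaining 2×2 (a2, a3 vs L, R):
Let Player I play a2 with probability p. Expected payoff against L: (-11)p + 10(1−p) = −21p + 10; against R: (-1)p + (-3)(1−p) = 2p − 3.
Setting these equal: −21p + 10 = 2p − 3 ⇒ −23p = -13 ⇒ p = 13/23, and the value is (-21)·(13/23) + 10 = -43/23.
For Player II: with q = P(L), equating a2's and a3's payoffs gives −10q − 1 = 13q − 3 ⇒ q = 2/23.

-43/23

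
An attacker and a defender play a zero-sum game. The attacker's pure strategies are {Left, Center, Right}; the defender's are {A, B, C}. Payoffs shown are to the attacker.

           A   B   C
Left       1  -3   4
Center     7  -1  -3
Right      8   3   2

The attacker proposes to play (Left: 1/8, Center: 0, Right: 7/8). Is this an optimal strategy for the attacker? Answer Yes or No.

Against A this mix gives (1/8)·1 + (7/8)·8 = 57/8.
Against B this mix gives (1/8)·(-3) + (7/8)·3 = 9/4.
Against C this mix gives (1/8)·4 + (7/8)·2 = 9/4.
All of the defender's active replies (B, C) yield 9/4, and no column does worse for the attacker. The mix makes the defender indifferent and guarantees 9/4, so it is optimal.

Yes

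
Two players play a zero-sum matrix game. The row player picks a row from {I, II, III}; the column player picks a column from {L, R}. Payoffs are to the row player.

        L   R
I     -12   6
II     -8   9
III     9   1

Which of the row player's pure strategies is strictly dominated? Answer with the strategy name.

I

II gives a strictly higher payoff than I against every column: -8 > -12, 9 > 6.
So I is strictly dominated and the row player never plays it.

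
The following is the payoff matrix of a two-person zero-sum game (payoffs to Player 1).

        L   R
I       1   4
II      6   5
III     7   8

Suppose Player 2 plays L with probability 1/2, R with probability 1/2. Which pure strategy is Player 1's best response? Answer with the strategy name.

Expected payoff of I: (1/2)·1 + (1/2)·4 = 5/2.
Expected payoff of II: (1/2)·6 + (1/2)·5 = 11/2.
Expected payoff of III: (1/2)·7 + (1/2)·8 = 15/2.
The largest is 15/2, so Player 1's best response is III.

III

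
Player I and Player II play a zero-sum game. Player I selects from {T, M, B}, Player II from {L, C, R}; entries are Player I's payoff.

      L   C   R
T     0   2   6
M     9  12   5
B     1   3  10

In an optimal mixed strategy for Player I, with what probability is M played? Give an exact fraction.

Row minima: T → 0, M → 5, B → 1; maximin = 5.
Column maxima: L → 9, C → 12, R → 10; minimax = 9.
5 ≠ 9, so there is no saddle point; optimal play is mixed.
T is strictly dominated by B, so Player I never plays it.
C is strictly dominated by L (it gives Player I strictly more in every row), so Player II never plays it.
On the remaining 2×2 (M, B vs L, R):
Let Player I play M with probability p. Expected payoff against L: 9p + 1(1−p) = 8p + 1; against R: 5p + 10(1−p) = −5p + 10.
Setting these equal: 8p + 1 = −5p + 10 ⇒ 13p = 9 ⇒ p = 9/13, and the value is (8)·(9/13) + 1 = 85/13.
For Player II: with q = P(L), equating M's and B's payoffs gives 4q + 5 = −9q + 10 ⇒ q = 5/13.

9/13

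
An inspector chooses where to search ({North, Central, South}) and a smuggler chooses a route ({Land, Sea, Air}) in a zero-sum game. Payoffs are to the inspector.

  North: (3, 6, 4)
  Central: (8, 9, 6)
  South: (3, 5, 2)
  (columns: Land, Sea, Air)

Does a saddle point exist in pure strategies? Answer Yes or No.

Row minima: North → 3, Central → 6, South → 2; maximin = 6.
Column maxima: Land → 8, Sea → 9, Air → 6; minimax = 6.
maximin = minimax = 6, so a saddle point exists.

Yes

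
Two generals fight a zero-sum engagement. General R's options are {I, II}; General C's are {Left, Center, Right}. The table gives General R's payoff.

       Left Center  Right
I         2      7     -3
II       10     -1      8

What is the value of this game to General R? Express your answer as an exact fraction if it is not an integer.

Row minima: I → -3, II → -1; maximin = -1.
Column maxima: Left → 10, Center → 7, Right → 8; minimax = 7.
-1 ≠ 7, so there is no saddle point; optimal play is mixed.
Left is strictly dominated by Right (it gives General R strictly more in every row), so General C never plays it.
On the remaining 2×2 (I, II vs Center, Right):
Let General R play I with probability p. Expected payoff against Center: 7p + (-1)(1−p) = 8p − 1; against Right: (-3)p + 8(1−p) = −11p + 8.
Setting these equal: 8p − 1 = −11p + 8 ⇒ 19p = 9 ⇒ p = 9/19, and the value is (8)·(9/19) − 1 = 53/19.
For General C: with q = P(Center), equating I's and II's payoffs gives 10q − 3 = −9q + 8 ⇒ q = 11/19.

53/19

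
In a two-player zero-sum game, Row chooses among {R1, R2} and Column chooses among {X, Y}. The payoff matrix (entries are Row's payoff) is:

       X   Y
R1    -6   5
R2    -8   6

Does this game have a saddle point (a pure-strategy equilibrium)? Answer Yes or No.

Row minima: R1 → -6, R2 → -8; maximin = -6.
Column maxima: X → -6, Y → 6; minimax = -6.
maximin = minimax = -6, so a saddle point exists.

Yes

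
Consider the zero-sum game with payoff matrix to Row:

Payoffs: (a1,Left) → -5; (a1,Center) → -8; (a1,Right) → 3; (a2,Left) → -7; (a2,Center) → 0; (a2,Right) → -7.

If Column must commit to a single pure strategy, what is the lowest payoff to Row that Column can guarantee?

Column maxima: Left → -5, Center → 0, Right → 3.
The smallest of these is -5.

-5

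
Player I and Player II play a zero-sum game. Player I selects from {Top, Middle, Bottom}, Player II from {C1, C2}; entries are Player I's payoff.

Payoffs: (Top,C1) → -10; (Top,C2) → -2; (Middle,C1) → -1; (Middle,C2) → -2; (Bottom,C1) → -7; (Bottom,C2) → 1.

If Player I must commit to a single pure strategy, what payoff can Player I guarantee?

Row minima: Top → -10, Middle → -2, Bottom → -7.
The best of these is -2.

-2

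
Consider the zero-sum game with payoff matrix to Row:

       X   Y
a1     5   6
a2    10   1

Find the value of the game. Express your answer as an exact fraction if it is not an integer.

Row minima: a1 → 5, a2 → 1; maximin = 5.
Column maxima: X → 10, Y → 6; minimax = 6.
5 ≠ 6, so there is no saddle point; optimal play is mixed.
Let Row play a1 with probability p. Expected payoff against X: 5p + 10(1−p) = −5p + 10; against Y: 6p + 1(1−p) = 5p + 1.
Setting these equal: −5p + 10 = 5p + 1 ⇒ −10p = -9 ⇒ p = 9/10, and the value is (-5)·(9/10) + 10 = 11/2.
For Column: with q = P(X), equating a1's and a2's payoffs gives −q + 6 = 9q + 1 ⇒ q = 1/2.

11/2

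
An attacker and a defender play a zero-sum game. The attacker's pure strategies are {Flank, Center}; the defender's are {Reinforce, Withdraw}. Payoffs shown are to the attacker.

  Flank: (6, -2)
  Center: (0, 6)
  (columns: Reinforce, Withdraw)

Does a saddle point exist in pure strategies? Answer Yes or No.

Row minima: Flank → -2, Center → 0; maximin = 0.
Column maxima: Reinforce → 6, Withdraw → 6; minimax = 6.
0 ≠ 6, so no pure-strategy equilibrium exists.

No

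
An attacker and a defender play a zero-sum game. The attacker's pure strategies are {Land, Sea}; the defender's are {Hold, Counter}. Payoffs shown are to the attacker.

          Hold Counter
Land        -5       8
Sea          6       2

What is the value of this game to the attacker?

Row minima: Land → -5, Sea → 2; maximin = 2.
Column maxima: Hold → 6, Counter → 8; minimax = 6.
2 ≠ 6, so there is no saddle point; optimal play is mixed.
Let the attacker play Land with probability p. Expected payoff against Hold: (-5)p + 6(1−p) = −11p + 6; against Counter: 8p + 2(1−p) = 6p + 2.
Setting these equal: −11p + 6 = 6p + 2 ⇒ −17p = -4 ⇒ p = 4/17, and the value is (-11)·(4/17) + 6 = 58/17.
For the defender: with q = P(Hold), equating Land's and Sea's payoffs gives −13q + 8 = 4q + 2 ⇒ q = 6/17.

58/17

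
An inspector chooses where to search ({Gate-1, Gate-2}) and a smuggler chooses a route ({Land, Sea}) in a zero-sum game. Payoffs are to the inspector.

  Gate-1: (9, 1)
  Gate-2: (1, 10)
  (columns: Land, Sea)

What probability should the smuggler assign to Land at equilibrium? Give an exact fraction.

Row minima: Gate-1 → 1, Gate-2 → 1; maximin = 1.
Column maxima: Land → 9, Sea → 10; minimax = 9.
1 ≠ 9, so there is no saddle point; optimal play is mixed.
Let the inspector play Gate-1 with probability p. Expected payoff against Land: 9p + 1(1−p) = 8p + 1; against Sea: 1p + 10(1−p) = −9p + 10.
Setting these equal: 8p + 1 = −9p + 10 ⇒ 17p = 9 ⇒ p = 9/17, and the value is (8)·(9/17) + 1 = 89/17.
For the smuggler: with q = P(Land), equating Gate-1's and Gate-2's payoffs gives 8q + 1 = −9q + 10 ⇒ q = 9/17.

9/17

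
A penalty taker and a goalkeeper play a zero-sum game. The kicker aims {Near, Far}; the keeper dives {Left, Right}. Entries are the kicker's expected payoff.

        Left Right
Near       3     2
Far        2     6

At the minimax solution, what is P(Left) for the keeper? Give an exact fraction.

4/5

Row minima: Near → 2, Far → 2; maximin = 2.
Column maxima: Left → 3, Right → 6; minimax = 3.
2 ≠ 3, so there is no saddle point; optimal play is mixed.
Let the kicker play Near with probability p. Expected payoff against Left: 3p + 2(1−p) = p + 2; against Right: 2p + 6(1−p) = −4p + 6.
Setting these equal: p + 2 = −4p + 6 ⇒ 5p = 4 ⇒ p = 4/5, and the value is (1)·(4/5) + 2 = 14/5.
For the keeper: with q = P(Left), equating Near's and Far's payoffs gives q + 2 = −4q + 6 ⇒ q = 4/5.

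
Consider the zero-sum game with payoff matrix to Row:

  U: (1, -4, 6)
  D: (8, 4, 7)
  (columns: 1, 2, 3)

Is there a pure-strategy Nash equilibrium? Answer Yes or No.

Row minima: U → -4, D → 4; maximin = 4.
Column maxima: 1 → 8, 2 → 4, 3 → 7; minimax = 4.
maximin = minimax = 4, so a saddle point exists.

Yes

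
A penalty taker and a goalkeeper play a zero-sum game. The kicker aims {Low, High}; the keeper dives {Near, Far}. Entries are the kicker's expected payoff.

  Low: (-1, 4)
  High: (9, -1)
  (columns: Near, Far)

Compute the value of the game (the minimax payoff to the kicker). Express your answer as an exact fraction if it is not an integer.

Row minima: Low → -1, High → -1; maximin = -1.
Column maxima: Near → 9, Far → 4; minimax = 4.
-1 ≠ 4, so there is no saddle point; optimal play is mixed.
Let the kicker play Low with probability p. Expected payoff against Near: (-1)p + 9(1−p) = −10p + 9; against Far: 4p + (-1)(1−p) = 5p − 1.
Setting these equal: −10p + 9 = 5p − 1 ⇒ −15p = -10 ⇒ p = 2/3, and the value is (-10)·(2/3) + 9 = 7/3.
For the keeper: with q = P(Near), equating Low's and High's payoffs gives −5q + 4 = 10q − 1 ⇒ q = 1/3.

7/3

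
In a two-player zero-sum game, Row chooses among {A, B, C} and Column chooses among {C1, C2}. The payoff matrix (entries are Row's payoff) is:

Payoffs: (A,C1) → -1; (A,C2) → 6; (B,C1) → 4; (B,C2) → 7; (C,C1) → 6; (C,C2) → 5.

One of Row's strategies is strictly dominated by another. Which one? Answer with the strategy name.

A

B gives a strictly higher payoff than A against every column: 4 > -1, 7 > 6.
So A is strictly dominated and Row never plays it.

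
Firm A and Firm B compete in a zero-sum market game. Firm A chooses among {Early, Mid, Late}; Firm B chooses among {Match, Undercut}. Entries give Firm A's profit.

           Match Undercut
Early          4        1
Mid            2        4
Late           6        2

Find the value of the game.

Row minima: Early → 1, Mid → 2, Late → 2; maximin = 2.
Column maxima: Match → 6, Undercut → 4; minimax = 4.
2 ≠ 4, so there is no saddle point; optimal play is mixed.
Early is strictly dominated by Late, so Firm A never plays it.
On the remaining 2×2 (Mid, Late vs Match, Undercut):
Let Firm A play Mid with probability p. Expected payoff against Match: 2p + 6(1−p) = −4p + 6; against Undercut: 4p + 2(1−p) = 2p + 2.
Setting these equal: −4p + 6 = 2p + 2 ⇒ −6p = -4 ⇒ p = 2/3, and the value is (-4)·(2/3) + 6 = 10/3.
For Firm B: with q = P(Match), equating Mid's and Late's payoffs gives −2q + 4 = 4q + 2 ⇒ q = 1/3.

10/3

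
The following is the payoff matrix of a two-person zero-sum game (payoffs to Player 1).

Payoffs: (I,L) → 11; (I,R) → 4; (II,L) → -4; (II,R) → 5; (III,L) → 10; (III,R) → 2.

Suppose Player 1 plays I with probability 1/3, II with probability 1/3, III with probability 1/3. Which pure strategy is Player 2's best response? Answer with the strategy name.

If Player 2 plays L, Player 1's expected payoff is (1/3)·11 + (1/3)·(-4) + (1/3)·10 = 17/3.
If Player 2 plays R, Player 1's expected payoff is (1/3)·4 + (1/3)·5 + (1/3)·2 = 11/3.
Player 2 minimizes Player 1's payoff; the smallest is 11/3, so the best response is R.

R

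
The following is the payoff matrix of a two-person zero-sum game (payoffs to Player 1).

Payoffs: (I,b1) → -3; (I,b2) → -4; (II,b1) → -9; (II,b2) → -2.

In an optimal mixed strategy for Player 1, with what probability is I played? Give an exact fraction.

Row minima: I → -4, II → -9; maximin = -4.
Column maxima: b1 → -3, b2 → -2; minimax = -3.
-4 ≠ -3, so there is no saddle point; optimal play is mixed.
Let Player 1 play I with probability p. Expected payoff against b1: (-3)p + (-9)(1−p) = 6p − 9; against b2: (-4)p + (-2)(1−p) = −2p − 2.
Setting these equal: 6p − 9 = −2p − 2 ⇒ 8p = 7 ⇒ p = 7/8, and the value is (6)·(7/8) − 9 = -15/4.
For Player 2: with q = P(b1), equating I's and II's payoffs gives q − 4 = −7q − 2 ⇒ q = 1/4.

7/8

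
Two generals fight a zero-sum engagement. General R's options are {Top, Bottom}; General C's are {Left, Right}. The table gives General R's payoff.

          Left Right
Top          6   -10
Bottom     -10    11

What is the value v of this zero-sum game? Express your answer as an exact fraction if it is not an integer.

-34/37

Row minima: Top → -10, Bottom → -10; maximin = -10.
Column maxima: Left → 6, Right → 11; minimax = 6.
-10 ≠ 6, so there is no saddle point; optimal play is mixed.
Let General R play Top with probability p. Expected payoff against Left: 6p + (-10)(1−p) = 16p − 10; against Right: (-10)p + 11(1−p) = −21p + 11.
Setting these equal: 16p − 10 = −21p + 11 ⇒ 37p = 21 ⇒ p = 21/37, and the value is (16)·(21/37) − 10 = -34/37.
For General C: with q = P(Left), equating Top's and Bottom's payoffs gives 16q − 10 = −21q + 11 ⇒ q = 21/37.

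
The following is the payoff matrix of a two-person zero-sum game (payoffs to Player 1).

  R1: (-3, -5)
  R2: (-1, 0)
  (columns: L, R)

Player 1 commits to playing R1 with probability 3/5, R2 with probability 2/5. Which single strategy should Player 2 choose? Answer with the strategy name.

R

If Player 2 plays L, Player 1's expected payoff is (3/5)·(-3) + (2/5)·(-1) = -11/5.
If Player 2 plays R, Player 1's expected payoff is (3/5)·(-5) + (2/5)·0 = -3.
Player 2 minimizes Player 1's payoff; the smallest is -3, so the best response is R.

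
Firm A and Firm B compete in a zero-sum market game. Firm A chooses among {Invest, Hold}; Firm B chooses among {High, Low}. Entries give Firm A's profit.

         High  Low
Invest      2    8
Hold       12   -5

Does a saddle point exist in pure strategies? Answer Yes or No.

No

Row minima: Invest → 2, Hold → -5; maximin = 2.
Column maxima: High → 12, Low → 8; minimax = 8.
2 ≠ 8, so no pure-strategy equilibrium exists.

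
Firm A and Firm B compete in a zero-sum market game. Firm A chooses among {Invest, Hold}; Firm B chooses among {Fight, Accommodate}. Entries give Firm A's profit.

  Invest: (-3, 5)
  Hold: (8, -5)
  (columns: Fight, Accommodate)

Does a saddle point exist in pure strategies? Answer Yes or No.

Row minima: Invest → -3, Hold → -5; maximin = -3.
Column maxima: Fight → 8, Accommodate → 5; minimax = 5.
-3 ≠ 5, so no pure-strategy equilibrium exists.

No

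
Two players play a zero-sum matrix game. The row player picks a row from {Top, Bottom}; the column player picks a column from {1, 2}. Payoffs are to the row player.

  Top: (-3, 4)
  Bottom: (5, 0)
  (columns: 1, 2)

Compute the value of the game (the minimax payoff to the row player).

Row minima: Top → -3, Bottom → 0; maximin = 0.
Column maxima: 1 → 5, 2 → 4; minimax = 4.
0 ≠ 4, so there is no saddle point; optimal play is mixed.
Let the row player play Top with probability p. Expected payoff against 1: (-3)p + 5(1−p) = −8p + 5; against 2: 4p + 0(1−p) = 4p.
Setting these equal: −8p + 5 = 4p ⇒ −12p = -5 ⇒ p = 5/12, and the value is (-8)·(5/12) + 5 = 5/3.
For the column player: with q = P(1), equating Top's and Bottom's payoffs gives −7q + 4 = 5q ⇒ q = 1/3.

5/3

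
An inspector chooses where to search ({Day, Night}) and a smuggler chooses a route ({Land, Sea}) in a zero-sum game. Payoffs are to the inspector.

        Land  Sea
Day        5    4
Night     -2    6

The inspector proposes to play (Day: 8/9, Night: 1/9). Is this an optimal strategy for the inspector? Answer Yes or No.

Against Land this mix gives (8/9)·5 + (1/9)·(-2) = 38/9.
Against Sea this mix gives (8/9)·4 + (1/9)·6 = 38/9.
All of the smuggler's active replies (Land, Sea) yield 38/9, and no column does worse for the inspector. The mix makes the smuggler indifferent and guarantees 38/9, so it is optimal.

Yes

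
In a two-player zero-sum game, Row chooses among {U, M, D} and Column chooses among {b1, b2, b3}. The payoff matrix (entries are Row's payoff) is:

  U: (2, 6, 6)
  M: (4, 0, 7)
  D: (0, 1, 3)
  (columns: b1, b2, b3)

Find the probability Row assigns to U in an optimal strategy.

Row minima: U → 2, M → 0, D → 0; maximin = 2.
Column maxima: b1 → 4, b2 → 6, b3 → 7; minimax = 4.
2 ≠ 4, so there is no saddle point; optimal play is mixed.
D is strictly dominated by U, so Row never plays it.
b3 is strictly dominated by b1 (it gives Row strictly more in every row), so Column never plays it.
On the remaining 2×2 (U, M vs b1, b2):
Let Row play U with probability p. Expected payoff against b1: 2p + 4(1−p) = −2p + 4; against b2: 6p + 0(1−p) = 6p.
Setting these equal: −2p + 4 = 6p ⇒ −8p = -4 ⇒ p = 1/2, and the value is (-2)·(1/2) + 4 = 3.
For Column: with q = P(b1), equating U's and M's payoffs gives −4q + 6 = 4q ⇒ q = 3/4.

1/2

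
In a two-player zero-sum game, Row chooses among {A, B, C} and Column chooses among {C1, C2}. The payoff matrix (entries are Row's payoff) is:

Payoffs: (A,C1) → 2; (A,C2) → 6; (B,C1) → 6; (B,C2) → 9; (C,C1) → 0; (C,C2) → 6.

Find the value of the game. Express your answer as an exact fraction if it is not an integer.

Row minima: A → 2, B → 6, C → 0; maximin = 6.
Column maxima: C1 → 6, C2 → 9; minimax = 6.
Since maximin = minimax = 6, there is a saddle point and the value is 6.

6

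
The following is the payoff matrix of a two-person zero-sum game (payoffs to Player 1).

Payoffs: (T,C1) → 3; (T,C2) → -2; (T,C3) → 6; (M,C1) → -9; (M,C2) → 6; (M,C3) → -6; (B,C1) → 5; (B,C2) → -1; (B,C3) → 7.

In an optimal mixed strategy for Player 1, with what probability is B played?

Row minima: T → -2, M → -9, B → -1; maximin = -1.
Column maxima: C1 → 5, C2 → 6, C3 → 7; minimax = 5.
-1 ≠ 5, so there is no saddle point; optimal play is mixed.
T is strictly dominated by B, so Player 1 never plays it.
C3 is strictly dominated by C1 (it gives Player 1 strictly more in every row), so Player 2 never plays it.
On the remaining 2×2 (M, B vs C1, C2):
Let Player 1 play M with probability p. Expected payoff against C1: (-9)p + 5(1−p) = −14p + 5; against C2: 6p + (-1)(1−p) = 7p − 1.
Setting these equal: −14p + 5 = 7p − 1 ⇒ −21p = -6 ⇒ p = 2/7, and the value is (-14)·(2/7) + 5 = 1.
For Player 2: with q = P(C1), equating M's and B's payoffs gives −15q + 6 = 6q − 1 ⇒ q = 1/3.

5/7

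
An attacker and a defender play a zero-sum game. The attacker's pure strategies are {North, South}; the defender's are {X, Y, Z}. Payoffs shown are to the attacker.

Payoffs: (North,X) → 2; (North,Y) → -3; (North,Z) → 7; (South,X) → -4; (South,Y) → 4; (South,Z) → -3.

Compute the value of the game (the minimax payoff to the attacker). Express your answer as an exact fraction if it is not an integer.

-4/13

Row minima: North → -3, South → -4; maximin = -3.
Column maxima: X → 2, Y → 4, Z → 7; minimax = 2.
-3 ≠ 2, so there is no saddle point; optimal play is mixed.
Z is strictly dominated by X (it gives the attacker strictly more in every row), so the defender never plays it.
On the remaining 2×2 (North, South vs X, Y):
Let the attacker play North with probability p. Expected payoff against X: 2p + (-4)(1−p) = 6p − 4; against Y: (-3)p + 4(1−p) = −7p + 4.
Setting these equal: 6p − 4 = −7p + 4 ⇒ 13p = 8 ⇒ p = 8/13, and the value is (6)·(8/13) − 4 = -4/13.
For the defender: with q = P(X), equating North's and South's payoffs gives 5q − 3 = −8q + 4 ⇒ q = 7/13.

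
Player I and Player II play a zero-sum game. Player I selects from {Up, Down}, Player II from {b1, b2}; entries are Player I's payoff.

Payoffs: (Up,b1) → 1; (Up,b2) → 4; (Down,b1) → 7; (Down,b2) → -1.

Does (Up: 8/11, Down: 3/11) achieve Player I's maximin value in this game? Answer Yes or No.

Yes

Against b1 this mix gives (8/11)·1 + (3/11)·7 = 29/11.
Against b2 this mix gives (8/11)·4 + (3/11)·(-1) = 29/11.
All of Player II's active replies (b1, b2) yield 29/11, and no column does worse for Player I. The mix makes Player II indifferent and guarantees 29/11, so it is optimal.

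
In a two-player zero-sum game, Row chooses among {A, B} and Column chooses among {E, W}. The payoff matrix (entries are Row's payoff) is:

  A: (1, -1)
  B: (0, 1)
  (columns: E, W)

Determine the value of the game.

1/3

Row minima: A → -1, B → 0; maximin = 0.
Column maxima: E → 1, W → 1; minimax = 1.
0 ≠ 1, so there is no saddle point; optimal play is mixed.
Let Row play A with probability p. Expected payoff against E: 1p + 0(1−p) = p; against W: (-1)p + 1(1−p) = −2p + 1.
Setting these equal: p = −2p + 1 ⇒ 3p = 1 ⇒ p = 1/3, and the value is (1)·(1/3) = 1/3.
For Column: with q = P(E), equating A's and B's payoffs gives 2q − 1 = −q + 1 ⇒ q = 2/3.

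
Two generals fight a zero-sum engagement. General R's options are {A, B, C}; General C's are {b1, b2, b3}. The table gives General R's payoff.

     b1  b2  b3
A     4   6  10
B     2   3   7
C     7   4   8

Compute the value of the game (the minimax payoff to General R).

26/5

Row minima: A → 4, B → 2, C → 4; maximin = 4.
Column maxima: b1 → 7, b2 → 6, b3 → 10; minimax = 6.
4 ≠ 6, so there is no saddle point; optimal play is mixed.
B is strictly dominated by A, so General R never plays it.
b3 is strictly dominated by b1 (it gives General R strictly more in every row), so General C never plays it.
On the remaining 2×2 (A, C vs b1, b2):
Let General R play A with probability p. Expected payoff against b1: 4p + 7(1−p) = −3p + 7; against b2: 6p + 4(1−p) = 2p + 4.
Setting these equal: −3p + 7 = 2p + 4 ⇒ −5p = -3 ⇒ p = 3/5, and the value is (-3)·(3/5) + 7 = 26/5.
For General C: with q = P(b1), equating A's and C's payoffs gives −2q + 6 = 3q + 4 ⇒ q = 2/5.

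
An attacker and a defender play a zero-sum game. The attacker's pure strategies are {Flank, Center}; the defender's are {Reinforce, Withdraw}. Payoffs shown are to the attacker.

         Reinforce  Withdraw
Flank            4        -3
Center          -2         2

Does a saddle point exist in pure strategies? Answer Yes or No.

Row minima: Flank → -3, Center → -2; maximin = -2.
Column maxima: Reinforce → 4, Withdraw → 2; minimax = 2.
-2 ≠ 2, so no pure-strategy equilibrium exists.

No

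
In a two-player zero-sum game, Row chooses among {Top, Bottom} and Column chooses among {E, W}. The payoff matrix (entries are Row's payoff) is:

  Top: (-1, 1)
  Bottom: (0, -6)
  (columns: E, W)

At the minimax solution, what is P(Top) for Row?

3/4

Row minima: Top → -1, Bottom → -6; maximin = -1.
Column maxima: E → 0, W → 1; minimax = 0.
-1 ≠ 0, so there is no saddle point; optimal play is mixed.
Let Row play Top with probability p. Expected payoff against E: (-1)p + 0(1−p) = −p; against W: 1p + (-6)(1−p) = 7p − 6.
Setting these equal: −p = 7p − 6 ⇒ −8p = -6 ⇒ p = 3/4, and the value is (-1)·(3/4) = -3/4.
For Column: with q = P(E), equating Top's and Bottom's payoffs gives −2q + 1 = 6q − 6 ⇒ q = 7/8.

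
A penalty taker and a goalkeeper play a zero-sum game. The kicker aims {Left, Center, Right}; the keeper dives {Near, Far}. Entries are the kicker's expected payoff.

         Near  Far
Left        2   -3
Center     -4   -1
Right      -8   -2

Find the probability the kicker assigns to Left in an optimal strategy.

Row minima: Left → -3, Center → -4, Right → -8; maximin = -3.
Column maxima: Near → 2, Far → -1; minimax = -1.
-3 ≠ -1, so there is no saddle point; optimal play is mixed.
Right is strictly dominated by Center, so the kicker never plays it.
On the remaining 2×2 (Left, Center vs Near, Far):
Let the kicker play Left with probability p. Expected payoff against Near: 2p + (-4)(1−p) = 6p − 4; against Far: (-3)p + (-1)(1−p) = −2p − 1.
Setting these equal: 6p − 4 = −2p − 1 ⇒ 8p = 3 ⇒ p = 3/8, and the value is (6)·(3/8) − 4 = -7/4.
For the keeper: with q = P(Near), equating Left's and Center's payoffs gives 5q − 3 = −3q − 1 ⇒ q = 1/4.

3/8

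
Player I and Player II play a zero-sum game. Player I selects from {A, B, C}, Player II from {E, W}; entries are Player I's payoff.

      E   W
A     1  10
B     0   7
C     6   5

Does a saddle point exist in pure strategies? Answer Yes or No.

No

Row minima: A → 1, B → 0, C → 5; maximin = 5.
Column maxima: E → 6, W → 10; minimax = 6.
5 ≠ 6, so no pure-strategy equilibrium exists.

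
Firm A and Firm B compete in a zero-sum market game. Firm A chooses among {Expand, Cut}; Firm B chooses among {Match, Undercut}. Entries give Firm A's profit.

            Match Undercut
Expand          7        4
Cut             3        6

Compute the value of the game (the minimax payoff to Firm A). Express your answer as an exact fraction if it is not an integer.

5

Row minima: Expand → 4, Cut → 3; maximin = 4.
Column maxima: Match → 7, Undercut → 6; minimax = 6.
4 ≠ 6, so there is no saddle point; optimal play is mixed.
Let Firm A play Expand with probability p. Expected payoff against Match: 7p + 3(1−p) = 4p + 3; against Undercut: 4p + 6(1−p) = −2p + 6.
Setting these equal: 4p + 3 = −2p + 6 ⇒ 6p = 3 ⇒ p = 1/2, and the value is (4)·(1/2) + 3 = 5.
For Firm B: with q = P(Match), equating Expand's and Cut's payoffs gives 3q + 4 = −3q + 6 ⇒ q = 1/3.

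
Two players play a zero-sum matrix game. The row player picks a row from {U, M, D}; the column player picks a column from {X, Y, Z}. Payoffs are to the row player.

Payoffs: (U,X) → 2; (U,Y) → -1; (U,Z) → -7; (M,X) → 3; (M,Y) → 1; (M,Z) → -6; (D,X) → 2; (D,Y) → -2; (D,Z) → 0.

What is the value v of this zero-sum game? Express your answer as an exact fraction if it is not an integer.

Row minima: U → -7, M → -6, D → -2; maximin = -2.
Column maxima: X → 3, Y → 1, Z → 0; minimax = 0.
-2 ≠ 0, so there is no saddle point; optimal play is mixed.
U is strictly dominated by M, so the row player never plays it.
X is strictly dominated by Y (it gives the row player strictly more in every row), so the column player never plays it.
On the remaining 2×2 (M, D vs Y, Z):
Let the row player play M with probability p. Expected payoff against Y: 1p + (-2)(1−p) = 3p − 2; against Z: (-6)p + 0(1−p) = −6p.
Setting these equal: 3p − 2 = −6p ⇒ 9p = 2 ⇒ p = 2/9, and the value is (3)·(2/9) − 2 = -4/3.
For the column player: with q = P(Y), equating M's and D's payoffs gives 7q − 6 = −2q ⇒ q = 2/3.

-4/3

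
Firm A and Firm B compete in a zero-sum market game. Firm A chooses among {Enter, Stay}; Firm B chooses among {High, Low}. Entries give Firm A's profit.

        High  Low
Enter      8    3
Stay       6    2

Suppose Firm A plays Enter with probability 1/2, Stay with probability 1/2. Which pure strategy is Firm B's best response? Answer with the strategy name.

If Firm B plays High, Firm A's expected payoff is (1/2)·8 + (1/2)·6 = 7.
If Firm B plays Low, Firm A's expected payoff is (1/2)·3 + (1/2)·2 = 5/2.
Firm B minimizes Firm A's payoff; the smallest is 5/2, so the best response is Low.

Low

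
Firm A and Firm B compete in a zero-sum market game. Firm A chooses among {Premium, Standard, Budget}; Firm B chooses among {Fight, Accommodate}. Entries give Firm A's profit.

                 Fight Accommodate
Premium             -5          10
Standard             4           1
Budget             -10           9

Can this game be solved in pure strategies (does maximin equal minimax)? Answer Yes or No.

No

Row minima: Premium → -5, Standard → 1, Budget → -10; maximin = 1.
Column maxima: Fight → 4, Accommodate → 10; minimax = 4.
1 ≠ 4, so no pure-strategy equilibrium exists.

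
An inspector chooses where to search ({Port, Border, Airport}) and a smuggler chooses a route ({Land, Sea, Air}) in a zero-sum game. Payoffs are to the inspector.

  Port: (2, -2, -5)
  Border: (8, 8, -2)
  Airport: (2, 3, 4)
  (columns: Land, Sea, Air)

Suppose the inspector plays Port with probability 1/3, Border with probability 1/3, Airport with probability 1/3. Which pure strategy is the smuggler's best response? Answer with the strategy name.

Air

If the smuggler plays Land, the inspector's expected payoff is (1/3)·2 + (1/3)·8 + (1/3)·2 = 4.
If the smuggler plays Sea, the inspector's expected payoff is (1/3)·(-2) + (1/3)·8 + (1/3)·3 = 3.
If the smuggler plays Air, the inspector's expected payoff is (1/3)·(-5) + (1/3)·(-2) + (1/3)·4 = -1.
The smuggler minimizes the inspector's payoff; the smallest is -1, so the best response is Air.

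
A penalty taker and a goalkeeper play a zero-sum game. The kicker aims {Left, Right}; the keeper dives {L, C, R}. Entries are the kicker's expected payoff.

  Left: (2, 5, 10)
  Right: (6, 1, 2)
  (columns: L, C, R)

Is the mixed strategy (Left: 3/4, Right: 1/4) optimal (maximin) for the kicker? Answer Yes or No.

Against L this mix gives (3/4)·2 + (1/4)·6 = 3.
Against C this mix gives (3/4)·5 + (1/4)·1 = 4.
Against R this mix gives (3/4)·10 + (1/4)·2 = 8.
The keeper will play L, holding the kicker to 3. Shifting weight toward the row that does better against L would raise this floor (the equalizing mix achieves 7/2 against both L and C), so the proposed strategy is not optimal.

No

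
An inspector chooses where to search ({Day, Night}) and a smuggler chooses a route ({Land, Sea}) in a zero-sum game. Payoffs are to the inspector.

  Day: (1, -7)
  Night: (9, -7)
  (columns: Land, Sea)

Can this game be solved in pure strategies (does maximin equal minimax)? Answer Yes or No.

Yes

Row minima: Day → -7, Night → -7; maximin = -7.
Column maxima: Land → 9, Sea → -7; minimax = -7.
maximin = minimax = -7, so a saddle point exists.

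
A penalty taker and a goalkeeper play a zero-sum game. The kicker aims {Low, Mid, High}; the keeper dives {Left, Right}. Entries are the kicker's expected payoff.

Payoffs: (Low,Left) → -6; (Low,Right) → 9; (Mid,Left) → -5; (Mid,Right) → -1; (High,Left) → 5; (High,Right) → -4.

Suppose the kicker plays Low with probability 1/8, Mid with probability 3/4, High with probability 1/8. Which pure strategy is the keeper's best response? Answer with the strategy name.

Left

If the keeper plays Left, the kicker's expected payoff is (1/8)·(-6) + (3/4)·(-5) + (1/8)·5 = -31/8.
If the keeper plays Right, the kicker's expected payoff is (1/8)·9 + (3/4)·(-1) + (1/8)·(-4) = -1/8.
The keeper minimizes the kicker's payoff; the smallest is -31/8, so the best response is Left.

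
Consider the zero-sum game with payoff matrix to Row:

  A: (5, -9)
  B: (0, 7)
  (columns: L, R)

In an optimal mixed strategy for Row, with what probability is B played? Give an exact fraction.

2/3

Row minima: A → -9, B → 0; maximin = 0.
Column maxima: L → 5, R → 7; minimax = 5.
0 ≠ 5, so there is no saddle point; optimal play is mixed.
Let Row play A with probability p. Expected payoff against L: 5p + 0(1−p) = 5p; against R: (-9)p + 7(1−p) = −16p + 7.
Setting these equal: 5p = −16p + 7 ⇒ 21p = 7 ⇒ p = 1/3, and the value is (5)·(1/3) = 5/3.
For Column: with q = P(L), equating A's and B's payoffs gives 14q − 9 = −7q + 7 ⇒ q = 16/21.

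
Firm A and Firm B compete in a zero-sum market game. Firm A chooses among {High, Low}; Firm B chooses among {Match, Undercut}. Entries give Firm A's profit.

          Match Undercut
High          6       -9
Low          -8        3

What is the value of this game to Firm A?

-27/13

Row minima: High → -9, Low → -8; maximin = -8.
Column maxima: Match → 6, Undercut → 3; minimax = 3.
-8 ≠ 3, so there is no saddle point; optimal play is mixed.
Let Firm A play High with probability p. Expected payoff against Match: 6p + (-8)(1−p) = 14p − 8; against Undercut: (-9)p + 3(1−p) = −12p + 3.
Setting these equal: 14p − 8 = −12p + 3 ⇒ 26p = 11 ⇒ p = 11/26, and the value is (14)·(11/26) − 8 = -27/13.
For Firm B: with q = P(Match), equating High's and Low's payoffs gives 15q − 9 = −11q + 3 ⇒ q = 6/13.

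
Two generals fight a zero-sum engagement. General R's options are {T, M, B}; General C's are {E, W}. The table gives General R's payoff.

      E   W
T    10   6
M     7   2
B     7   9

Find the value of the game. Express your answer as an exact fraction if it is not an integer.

8

Row minima: T → 6, M → 2, B → 7; maximin = 7.
Column maxima: E → 10, W → 9; minimax = 9.
7 ≠ 9, so there is no saddle point; optimal play is mixed.
M is strictly dominated by T, so General R never plays it.
On the remaining 2×2 (T, B vs E, W):
Let General R play T with probability p. Expected payoff against E: 10p + 7(1−p) = 3p + 7; against W: 6p + 9(1−p) = −3p + 9.
Setting these equal: 3p + 7 = −3p + 9 ⇒ 6p = 2 ⇒ p = 1/3, and the value is (3)·(1/3) + 7 = 8.
For General C: with q = P(E), equating T's and B's payoffs gives 4q + 6 = −2q + 9 ⇒ q = 1/2.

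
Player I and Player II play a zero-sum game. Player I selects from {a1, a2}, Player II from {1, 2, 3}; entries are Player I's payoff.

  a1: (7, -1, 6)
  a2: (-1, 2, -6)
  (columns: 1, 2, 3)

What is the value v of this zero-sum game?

Row minima: a1 → -1, a2 → -6; maximin = -1.
Column maxima: 1 → 7, 2 → 2, 3 → 6; minimax = 2.
-1 ≠ 2, so there is no saddle point; optimal play is mixed.
1 is strictly dominated by 3 (it gives Player I strictly more in every row), so Player II never plays it.
On the remaining 2×2 (a1, a2 vs 2, 3):
Let Player I play a1 with probability p. Expected payoff against 2: (-1)p + 2(1−p) = −3p + 2; against 3: 6p + (-6)(1−p) = 12p − 6.
Setting these equal: −3p + 2 = 12p − 6 ⇒ −15p = -8 ⇒ p = 8/15, and the value is (-3)·(8/15) + 2 = 2/5.
For Player II: with q = P(2), equating a1's and a2's payoffs gives −7q + 6 = 8q − 6 ⇒ q = 4/5.

2/5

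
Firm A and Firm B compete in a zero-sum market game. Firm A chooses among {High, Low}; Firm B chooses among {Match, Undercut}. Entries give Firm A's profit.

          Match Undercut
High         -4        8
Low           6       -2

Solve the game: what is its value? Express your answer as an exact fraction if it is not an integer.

Row minima: High → -4, Low → -2; maximin = -2.
Column maxima: Match → 6, Undercut → 8; minimax = 6.
-2 ≠ 6, so there is no saddle point; optimal play is mixed.
Let Firm A play High with probability p. Expected payoff against Match: (-4)p + 6(1−p) = −10p + 6; against Undercut: 8p + (-2)(1−p) = 10p − 2.
Setting these equal: −10p + 6 = 10p − 2 ⇒ −20p = -8 ⇒ p = 2/5, and the value is (-10)·(2/5) + 6 = 2.
For Firm B: with q = P(Match), equating High's and Low's payoffs gives −12q + 8 = 8q − 2 ⇒ q = 1/2.

2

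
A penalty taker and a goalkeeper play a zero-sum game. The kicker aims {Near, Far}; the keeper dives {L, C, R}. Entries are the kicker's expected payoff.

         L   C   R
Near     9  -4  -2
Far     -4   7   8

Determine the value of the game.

Row minima: Near → -4, Far → -4; maximin = -4.
Column maxima: L → 9, C → 7, R → 8; minimax = 7.
-4 ≠ 7, so there is no saddle point; optimal play is mixed.
R is strictly dominated by C (it gives the kicker strictly more in every row), so the keeper never plays it.
On the remaining 2×2 (Near, Far vs L, C):
Let the kicker play Near with probability p. Expected payoff against L: 9p + (-4)(1−p) = 13p − 4; against C: (-4)p + 7(1−p) = −11p + 7.
Setting these equal: 13p − 4 = −11p + 7 ⇒ 24p = 11 ⇒ p = 11/24, and the value is (13)·(11/24) − 4 = 47/24.
For the keeper: with q = P(L), equating Near's and Far's payoffs gives 13q − 4 = −11q + 7 ⇒ q = 11/24.

47/24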